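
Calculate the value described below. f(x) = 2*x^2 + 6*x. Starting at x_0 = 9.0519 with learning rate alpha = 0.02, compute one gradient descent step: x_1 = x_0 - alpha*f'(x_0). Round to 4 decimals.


We compute the gradient at x_0 and apply the update.
f'(x) = 4*x + 6
f'(9.0519) = 4*9.0519 + 6 = 42.2076
x_1 = 9.0519 - 0.02*42.2076 = 8.2077


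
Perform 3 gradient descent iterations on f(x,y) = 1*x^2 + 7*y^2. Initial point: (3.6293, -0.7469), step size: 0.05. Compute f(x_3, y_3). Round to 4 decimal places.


Gradient descent on f(x,y) = 1*x^2 + 7*y^2.
Starting point: (3.6293, -0.7469), alpha = 0.05
Step 1: grad_x = 2*1*3.6293 = 7.2586, grad_y = 2*7*-0.7469 = -10.4566
  x_1 = 3.6293 - 0.05*7.2586 = 3.2664
  y_1 = -0.7469 - 0.05*-10.4566 = -0.2241
Step 2: grad_x = 2*1*3.2664 = 6.5327, grad_y = 2*7*-0.2241 = -3.137
  x_2 = 3.2664 - 0.05*6.5327 = 2.9397
  y_2 = -0.2241 - 0.05*-3.137 = -0.0672
Step 3: grad_x = 2*1*2.9397 = 5.8795, grad_y = 2*7*-0.0672 = -0.9411
  x_3 = 2.9397 - 0.05*5.8795 = 2.6458
  y_3 = -0.0672 - 0.05*-0.9411 = -0.0202
f(2.6458, -0.0202) = 1*2.6458^2 + 7*(-0.0202)^2 = 7.0029


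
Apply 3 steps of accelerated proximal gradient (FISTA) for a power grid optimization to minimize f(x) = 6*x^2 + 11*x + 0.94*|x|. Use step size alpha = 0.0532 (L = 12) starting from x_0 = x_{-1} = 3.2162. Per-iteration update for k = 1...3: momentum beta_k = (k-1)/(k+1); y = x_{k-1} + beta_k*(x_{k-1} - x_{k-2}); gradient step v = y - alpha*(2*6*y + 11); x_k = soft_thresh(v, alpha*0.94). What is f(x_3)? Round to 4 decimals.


FISTA on f(x) = 6*x^2 + 11*x + 0.94*|x|
L = 12, alpha = 0.0532
Iteration 1: beta = 0.0, y = 3.2162 + 0.0*(3.2162 - 3.2162) = 3.2162
  grad(y) = 49.5944, v = y - alpha*grad = 0.5778
  prox(v) = soft_thresh(0.5778, 0.05) = 0.5278
Iteration 2: beta = 0.3333, y = 0.5278 + 0.3333*(0.5278 - 3.2162) = -0.3684
  grad(y) = 6.5795, v = y - alpha*grad = -0.7184
  prox(v) = soft_thresh(-0.7184, 0.05) = -0.6684
Iteration 3: beta = 0.5, y = -0.6684 + 0.5*(-0.6684 - 0.5278) = -1.2665
  grad(y) = -4.1977, v = y - alpha*grad = -1.0432
  prox(v) = soft_thresh(-1.0432, 0.05) = -0.9932
f(x_3) = 6*(-0.9932)^2 + 11*(-0.9932) + 0.94*|-0.9932| = -4.073


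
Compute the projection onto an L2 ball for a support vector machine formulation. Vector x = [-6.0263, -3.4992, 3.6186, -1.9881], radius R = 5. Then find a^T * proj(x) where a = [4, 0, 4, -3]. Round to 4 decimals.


Step 1: Compute ||x|| (intermediates to 6 decimals).
||x|| = sqrt((-6.0263)^2 + (-3.4992)^2 + 3.6186^2 + (-1.9881)^2) = 8.099846
Step 2: Project.
Since ||x|| > R, scale = R/||x|| = 5/8.099846 = 0.617296, proj(x) = scale * x
proj(x) = [-3.720011, -2.160042, 2.233747, -1.227246]
Step 3: Dot product.
a^T * proj(x) = 4*(-3.720011) + 0*(-2.160042) + 4*2.233747 - 3*(-1.227246) = -2.2633


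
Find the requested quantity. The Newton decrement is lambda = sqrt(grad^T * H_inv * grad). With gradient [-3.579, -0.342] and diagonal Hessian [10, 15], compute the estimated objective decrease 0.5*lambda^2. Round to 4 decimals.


Step 1: H is diagonal, so H^(-1) * g = [-0.3579, -0.0228].
Step 2: g^T H^(-1) g = sum_i g_i^2 / H_ii
  = (-3.579)^2/10 + (-0.342)^2/15
  = 1.2809 + 0.0078 = 1.2887
Step 3: Objective decrease = 0.5 * g^T H^(-1) g = 0.6444


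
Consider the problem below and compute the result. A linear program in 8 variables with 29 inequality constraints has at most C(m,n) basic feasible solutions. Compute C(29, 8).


Each vertex corresponds to some choice of n active constraints out of m, so the number of vertices is at most C(m, n) = m! / (n!(m-n)!).
m = 29, n = 8
Numerator: 29 * 28 * 27 * 26 * 25 * 24 * 23 * 22
Denominator: 8! = 40320
C(29, 8) = 4292145


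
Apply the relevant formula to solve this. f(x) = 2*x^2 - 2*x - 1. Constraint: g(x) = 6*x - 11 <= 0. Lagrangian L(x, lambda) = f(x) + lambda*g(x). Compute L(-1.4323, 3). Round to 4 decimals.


Step 1: Evaluate f(x).
f(-1.4323) = 2*(-1.4323)^2 - 2*(-1.4323) - 1 = 5.9676
Step 2: Evaluate g(x).
g(-1.4323) = 6*-1.4323 - 11 = -19.5938
Step 3: Compute Lagrangian.
L = 5.9676 + 3*-19.5938 = -52.8138


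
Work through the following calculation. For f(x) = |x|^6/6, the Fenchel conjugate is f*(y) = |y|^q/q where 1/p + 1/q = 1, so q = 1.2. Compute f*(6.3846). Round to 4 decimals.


The conjugate exponent q satisfies 1/p + 1/q = 1.
p = 6, so q = 6/(6 - 1) = 1.2
|y|^q = 6.3846^1.2 = 9.2504
f*(6.3846) = 9.2504 / 1.2 = 7.7087


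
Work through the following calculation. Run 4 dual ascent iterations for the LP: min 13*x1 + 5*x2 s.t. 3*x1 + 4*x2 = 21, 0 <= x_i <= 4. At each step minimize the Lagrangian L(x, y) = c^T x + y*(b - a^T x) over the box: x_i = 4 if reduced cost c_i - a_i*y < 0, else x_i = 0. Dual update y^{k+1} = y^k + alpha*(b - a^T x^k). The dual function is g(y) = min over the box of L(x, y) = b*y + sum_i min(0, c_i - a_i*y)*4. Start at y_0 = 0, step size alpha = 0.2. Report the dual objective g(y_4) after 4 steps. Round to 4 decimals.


Dual ascent for LP: min 13*x1 + 5*x2, 3*x1 + 4*x2 = 21, 0 <= x_i <= 4
Step 1: y^k = 0.0, reduced costs: (13.0, 5.0)
  x^k = (0.0, 0.0), subgradient = b - a^T x = 21.0
  y^{k+1} = 0.0 + 0.2*21.0 = 4.2
Step 2: y^k = 4.2, reduced costs: (0.4, -11.8)
  x^k = (0.0, 4.0), subgradient = b - a^T x = 5.0
  y^{k+1} = 4.2 + 0.2*5.0 = 5.2
Step 3: y^k = 5.2, reduced costs: (-2.6, -15.8)
  x^k = (4.0, 4.0), subgradient = b - a^T x = -7.0
  y^{k+1} = 5.2 + 0.2*-7.0 = 3.8
Step 4: y^k = 3.8, reduced costs: (1.6, -10.2)
  x^k = (0.0, 4.0), subgradient = b - a^T x = 5.0
  y^{k+1} = 3.8 + 0.2*5.0 = 4.8
Dual objective at y_4 = 4.8: reduced costs (-1.4, -14.2), box minimizer x = (4.0, 4.0)
g(y_4) = b*y + (c1 - a1*y)*x1 + (c2 - a2*y)*x2 = 21*4.8 + (-1.4)*4.0 + (-14.2)*4.0 = 100.8 - 5.6 - 56.8 = 38.4


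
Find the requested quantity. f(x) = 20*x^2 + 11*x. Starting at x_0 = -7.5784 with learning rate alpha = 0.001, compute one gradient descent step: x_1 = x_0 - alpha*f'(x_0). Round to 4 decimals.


We compute the gradient at x_0 and apply the update.
f'(x) = 40*x + 11
f'(-7.5784) = 40*-7.5784 + 11 = -292.136
x_1 = -7.5784 - 0.001*-292.136 = -7.2863


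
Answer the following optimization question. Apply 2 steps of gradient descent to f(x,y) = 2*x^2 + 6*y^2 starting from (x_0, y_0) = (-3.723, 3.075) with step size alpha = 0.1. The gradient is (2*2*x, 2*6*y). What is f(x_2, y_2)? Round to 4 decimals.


Gradient descent on f(x,y) = 2*x^2 + 6*y^2.
Starting point: (-3.723, 3.075), alpha = 0.1
Step 1: grad_x = 2*2*-3.723 = -14.892, grad_y = 2*6*3.075 = 36.9
  x_1 = -3.723 - 0.1*-14.892 = -2.2338
  y_1 = 3.075 - 0.1*36.9 = -0.615
Step 2: grad_x = 2*2*-2.2338 = -8.9352, grad_y = 2*6*-0.615 = -7.38
  x_2 = -2.2338 - 0.1*-8.9352 = -1.3403
  y_2 = -0.615 - 0.1*-7.38 = 0.123
f(-1.3403, 0.123) = 2*(-1.3403)^2 + 6*0.123^2 = 3.6835


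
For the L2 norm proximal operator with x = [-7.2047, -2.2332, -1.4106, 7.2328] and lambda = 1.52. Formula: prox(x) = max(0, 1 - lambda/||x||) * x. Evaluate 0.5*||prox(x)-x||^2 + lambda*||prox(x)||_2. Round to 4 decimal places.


Step 1: Compute ||x||.
||x|| = 10.545
Step 2: Compute scaling factor.
scale = max(0, 1 - 1.52/10.545) = 0.8559
Step 3: prox(x) = [-6.1662, -1.9113, -1.2073, 6.1902]
||prox(x)|| = 9.025
Step 4: Proximal objective.
0.5*||prox-x||^2 = 1.1552
lambda*||prox|| = 13.718
Total = 14.8733


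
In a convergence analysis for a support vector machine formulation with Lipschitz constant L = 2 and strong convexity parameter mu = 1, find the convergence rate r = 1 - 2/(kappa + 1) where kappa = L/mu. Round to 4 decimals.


Step 1: Compute the condition number.
kappa = L/mu = 2/1 = 2.0
Step 2: Compute the convergence rate.
r = 1 - 2/(kappa + 1) = 1 - 2*mu/(L + mu) = (L - mu)/(L + mu) = 1/3 = 0.3333


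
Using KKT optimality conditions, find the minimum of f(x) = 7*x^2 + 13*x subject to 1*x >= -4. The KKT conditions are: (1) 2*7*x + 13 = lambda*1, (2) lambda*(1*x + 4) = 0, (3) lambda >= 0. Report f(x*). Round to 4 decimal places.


Step 1: Try lambda = 0 (constraint inactive).
Stationarity: 2*7*x + 13 = 0
x* = -13/(2*7) = -13/14 = -0.9286 (rounded; the exact value -13/14 is used below)
Check constraint: 1*-0.9286 = -0.9286 >= -4 -- satisfied.
Step 2: Compute optimal value.
f(x*) = 7*(-13/14)^2 + 13*(-13/14) = -6.0357


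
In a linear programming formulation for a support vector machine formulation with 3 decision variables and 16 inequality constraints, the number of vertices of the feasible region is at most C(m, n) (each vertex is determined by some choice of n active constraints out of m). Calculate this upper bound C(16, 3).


Each vertex corresponds to some choice of n active constraints out of m, so the number of vertices is at most C(m, n) = m! / (n!(m-n)!).
m = 16, n = 3
Numerator: 16 * 15 * 14
Denominator: 3! = 6
C(16, 3) = 560


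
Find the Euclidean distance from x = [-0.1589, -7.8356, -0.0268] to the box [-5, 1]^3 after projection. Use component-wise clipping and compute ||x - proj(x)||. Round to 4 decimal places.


Project each component onto [-5, 1].
clip(-0.1589) = -0.1589, clip(-7.8356) = -5.0, clip(-0.0268) = -0.0268
Projection = [-0.1589, -5.0, -0.0268]
Squared diffs: [0.0, 8.0406, 0.0]
Distance = sqrt(8.0406) = 2.8356


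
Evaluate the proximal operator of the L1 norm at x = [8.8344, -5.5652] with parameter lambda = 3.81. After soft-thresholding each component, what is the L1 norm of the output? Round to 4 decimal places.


Soft-thresholding with lambda = 3.81:
prox(8.8344) = sign(8.8344)*max(|8.8344| - 3.81, 0) = 5.0244
prox(-5.5652) = sign(-5.5652)*max(|-5.5652| - 3.81, 0) = -1.7552
prox(x) = [5.0244, -1.7552]
||prox(x)||_1 = 5.0244 + 1.7552 = 6.7796


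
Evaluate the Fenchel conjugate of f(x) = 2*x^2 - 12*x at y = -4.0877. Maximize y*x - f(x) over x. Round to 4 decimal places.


f*(y) = sup_x {y*x - a*x^2 - b*x} = sup_x {(y-b)*x - a*x^2}
FOC: (y - b) - 2a*x = 0 => x* = (y - b)/(2a)
x* = (-4.0877 + 12)/(2*2) = 1.9781
f*(-4.0877) = (y-b)^2/(4a) = (-4.0877 + 12)^2/(4*2)
= 62.6045/8 = 7.8256


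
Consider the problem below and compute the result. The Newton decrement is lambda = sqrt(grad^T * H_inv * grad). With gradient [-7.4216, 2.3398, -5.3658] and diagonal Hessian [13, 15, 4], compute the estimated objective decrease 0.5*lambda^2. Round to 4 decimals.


Step 1: H is diagonal, so H^(-1) * g = [-0.5709, 0.156, -1.3415].
Step 2: g^T H^(-1) g = sum_i g_i^2 / H_ii
  = (-7.4216)^2/13 + (2.3398)^2/15 + (-5.3658)^2/4
  = 4.2369 + 0.365 + 7.198 = 11.7999
Step 3: Objective decrease = 0.5 * g^T H^(-1) g = 5.8999


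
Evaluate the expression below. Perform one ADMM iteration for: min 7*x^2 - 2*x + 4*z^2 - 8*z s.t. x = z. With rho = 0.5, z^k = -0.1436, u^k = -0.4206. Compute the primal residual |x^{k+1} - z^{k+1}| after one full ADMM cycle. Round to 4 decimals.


ADMM iteration with rho = 0.5, z^k = -0.1436, u^k = -0.4206
Step 1: x-update.
Minimize 7*x^2 - 2*x + (0.5/2)*(x + 0.1436 - 0.4206)^2
FOC: (2*7 + 0.5)*x = 2 + 0.5*(-0.1436 + 0.4206)
x^{k+1} = 0.1475
Step 2: z-update.
Minimize 4*z^2 - 8*z + (0.5/2)*(0.1475 - z - 0.4206)^2
FOC: (2*4 + 0.5)*z = 8 + 0.5*(0.1475 - 0.4206)
z^{k+1} = 0.9251
Step 3: u-update.
u^{k+1} = -0.4206 + 0.1475 - 0.9251 = -1.1982
Step 4: Primal residual = |0.1475 - 0.9251| = 0.7776


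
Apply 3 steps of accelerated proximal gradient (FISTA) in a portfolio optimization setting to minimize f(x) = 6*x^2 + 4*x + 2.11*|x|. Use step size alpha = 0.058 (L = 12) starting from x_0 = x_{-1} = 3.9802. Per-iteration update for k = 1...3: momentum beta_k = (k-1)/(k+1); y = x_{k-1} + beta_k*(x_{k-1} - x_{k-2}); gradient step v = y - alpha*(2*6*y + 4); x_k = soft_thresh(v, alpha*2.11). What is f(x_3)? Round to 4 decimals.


FISTA on f(x) = 6*x^2 + 4*x + 2.11*|x|
L = 12, alpha = 0.058
Iteration 1: beta = 0.0, y = 3.9802 + 0.0*(3.9802 - 3.9802) = 3.9802
  grad(y) = 51.7624, v = y - alpha*grad = 0.978
  prox(v) = soft_thresh(0.978, 0.1224) = 0.8556
Iteration 2: beta = 0.3333, y = 0.8556 + 0.3333*(0.8556 - 3.9802) = -0.1859
  grad(y) = 1.7688, v = y - alpha*grad = -0.2885
  prox(v) = soft_thresh(-0.2885, 0.1224) = -0.1661
Iteration 3: beta = 0.5, y = -0.1661 + 0.5*(-0.1661 - 0.8556) = -0.677
  grad(y) = -4.1242, v = y - alpha*grad = -0.4378
  prox(v) = soft_thresh(-0.4378, 0.1224) = -0.3154
f(x_3) = 6*(-0.3154)^2 + 4*(-0.3154) + 2.11*|-0.3154| = 0.0008


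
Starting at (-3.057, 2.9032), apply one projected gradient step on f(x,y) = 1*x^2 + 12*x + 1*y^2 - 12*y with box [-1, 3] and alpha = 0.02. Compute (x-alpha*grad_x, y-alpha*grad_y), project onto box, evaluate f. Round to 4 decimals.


Step 1: Compute gradient at (-3.057, 2.9032).
grad_x = 2*1*-3.057 + 12 = 5.886
grad_y = 2*1*2.9032 - 12 = -6.1936
Step 2: Gradient step.
x_raw = -3.057 - 0.02*5.886 = -3.1747
y_raw = 2.9032 - 0.02*-6.1936 = 3.0271
Step 3: Project onto [-1, 3].
x_proj = clip(-3.1747) = -1.0
y_proj = clip(3.0271) = 3.0
Step 4: Evaluate f.
f(-1.0, 3.0) = -38.0


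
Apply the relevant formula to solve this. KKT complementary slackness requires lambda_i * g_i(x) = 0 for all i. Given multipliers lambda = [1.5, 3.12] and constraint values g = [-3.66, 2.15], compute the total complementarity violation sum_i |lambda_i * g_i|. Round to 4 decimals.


KKT complementary slackness check:
lambda_1 * g_1 = 1.5 * -3.66 = -5.49
lambda_2 * g_2 = 3.12 * 2.15 = 6.708
Total violation = 5.49 + 6.708 = 12.198


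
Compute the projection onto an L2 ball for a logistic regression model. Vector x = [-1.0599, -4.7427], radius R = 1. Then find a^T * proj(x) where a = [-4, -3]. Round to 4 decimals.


Step 1: Compute ||x|| (intermediates to 6 decimals).
||x|| = sqrt((-1.0599)^2 + (-4.7427)^2) = 4.85969
Step 2: Project.
Since ||x|| > R, scale = R/||x|| = 1/4.85969 = 0.205774, proj(x) = scale * x
proj(x) = [-0.2181, -0.975924]
Step 3: Dot product.
a^T * proj(x) = -4*(-0.2181) - 3*(-0.975924) = 3.8002


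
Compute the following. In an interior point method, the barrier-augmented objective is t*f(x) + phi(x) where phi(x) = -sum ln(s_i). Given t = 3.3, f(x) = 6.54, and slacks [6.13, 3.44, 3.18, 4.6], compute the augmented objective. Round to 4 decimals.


Step 1: Compute log-barrier.
ln values: [1.8132, 1.2355, 1.1569, 1.5261]
phi = -(1.8132 + 1.2355 + 1.1569 + 1.5261) = -5.7316
Step 2: Compute augmented objective.
t*f(x) = 3.3*6.54 = 21.582
Total = 21.582 - 5.7316 = 15.8504


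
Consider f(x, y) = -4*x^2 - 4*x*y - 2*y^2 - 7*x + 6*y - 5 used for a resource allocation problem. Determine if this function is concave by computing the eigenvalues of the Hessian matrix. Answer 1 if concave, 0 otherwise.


The Hessian of f(x,y) = -4*x^2 - 4*x*y - 2*y^2 - 7*x + 6*y - 5 is:
H = [[-8, -4], [-4, -4]]
Trace = -8 - 4 = -12
Determinant = -8*-4 - (-4)^2 = 16
Discriminant = (-12)^2 - 4*16 = 80.0
Eigenvalues: lambda_1 = -10.4721, lambda_2 = -1.5279
The function is concave.

1


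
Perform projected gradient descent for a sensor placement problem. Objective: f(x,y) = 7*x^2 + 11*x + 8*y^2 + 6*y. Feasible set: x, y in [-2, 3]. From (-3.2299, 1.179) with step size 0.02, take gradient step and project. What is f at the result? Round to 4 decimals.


Step 1: Compute gradient at (-3.2299, 1.179).
grad_x = 2*7*-3.2299 + 11 = -34.2186
grad_y = 2*8*1.179 + 6 = 24.864
Step 2: Gradient step.
x_raw = -3.2299 - 0.02*-34.2186 = -2.5455
y_raw = 1.179 - 0.02*24.864 = 0.6817
Step 3: Project onto [-2, 3].
x_proj = clip(-2.5455) = -2.0
y_proj = clip(0.6817) = 0.6817
Step 4: Evaluate f.
f(-2.0, 0.6817) = 13.8083


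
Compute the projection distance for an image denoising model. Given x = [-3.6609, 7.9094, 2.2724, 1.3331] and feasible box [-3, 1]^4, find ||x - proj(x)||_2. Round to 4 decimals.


Project each component onto [-3, 1].
clip(-3.6609) = -3.0, clip(7.9094) = 1.0, clip(2.2724) = 1.0, clip(1.3331) = 1.0
Projection = [-3.0, 1.0, 1.0, 1.0]
Squared diffs: [0.4368, 47.7398, 1.619, 0.111]
Distance = sqrt(49.9066) = 7.0645


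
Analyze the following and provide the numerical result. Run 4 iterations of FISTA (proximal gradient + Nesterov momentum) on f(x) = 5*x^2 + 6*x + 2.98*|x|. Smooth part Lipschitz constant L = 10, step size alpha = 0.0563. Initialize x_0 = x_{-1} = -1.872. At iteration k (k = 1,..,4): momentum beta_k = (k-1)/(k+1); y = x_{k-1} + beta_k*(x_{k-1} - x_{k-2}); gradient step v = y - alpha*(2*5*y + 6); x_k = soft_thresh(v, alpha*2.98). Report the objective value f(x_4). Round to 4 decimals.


FISTA on f(x) = 5*x^2 + 6*x + 2.98*|x|
L = 10, alpha = 0.0563
Iteration 1: beta = 0.0, y = -1.872 + 0.0*(-1.872 + 1.872) = -1.872
  grad(y) = -12.72, v = y - alpha*grad = -1.1559
  prox(v) = soft_thresh(-1.1559, 0.1678) = -0.9881
Iteration 2: beta = 0.3333, y = -0.9881 + 0.3333*(-0.9881 + 1.872) = -0.6935
  grad(y) = -0.9345, v = y - alpha*grad = -0.6408
  prox(v) = soft_thresh(-0.6408, 0.1678) = -0.4731
Iteration 3: beta = 0.5, y = -0.4731 + 0.5*(-0.4731 + 0.9881) = -0.2156
  grad(y) = 3.8445, v = y - alpha*grad = -0.432
  prox(v) = soft_thresh(-0.432, 0.1678) = -0.2642
Iteration 4: beta = 0.6, y = -0.2642 + 0.6*(-0.2642 + 0.4731) = -0.1389
  grad(y) = 4.6108, v = y - alpha*grad = -0.3985
  prox(v) = soft_thresh(-0.3985, 0.1678) = -0.2307
f(x_4) = 5*(-0.2307)^2 + 6*(-0.2307) + 2.98*|-0.2307| = -0.4306


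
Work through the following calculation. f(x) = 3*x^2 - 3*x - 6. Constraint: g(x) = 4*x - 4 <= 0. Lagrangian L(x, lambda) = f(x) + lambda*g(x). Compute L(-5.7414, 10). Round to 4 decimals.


Step 1: Evaluate f(x).
f(-5.7414) = 3*(-5.7414)^2 - 3*(-5.7414) - 6 = 110.1152
Step 2: Evaluate g(x).
g(-5.7414) = 4*-5.7414 - 4 = -26.9656
Step 3: Compute Lagrangian.
L = 110.1152 + 10*-26.9656 = -159.5408


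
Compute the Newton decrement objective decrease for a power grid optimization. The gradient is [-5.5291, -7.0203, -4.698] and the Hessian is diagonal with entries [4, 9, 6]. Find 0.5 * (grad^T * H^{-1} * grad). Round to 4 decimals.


Step 1: H is diagonal, so H^(-1) * g = [-1.3823, -0.78, -0.783].
Step 2: g^T H^(-1) g = sum_i g_i^2 / H_ii
  = (-5.5291)^2/4 + (-7.0203)^2/9 + (-4.698)^2/6
  = 7.6427 + 5.4761 + 3.6785 = 16.7973
Step 3: Objective decrease = 0.5 * g^T H^(-1) g = 8.3987


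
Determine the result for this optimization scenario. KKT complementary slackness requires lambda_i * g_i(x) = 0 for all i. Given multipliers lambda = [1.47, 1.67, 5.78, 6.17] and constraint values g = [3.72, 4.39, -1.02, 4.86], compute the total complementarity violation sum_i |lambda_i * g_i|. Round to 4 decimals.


KKT complementary slackness check:
lambda_1 * g_1 = 1.47 * 3.72 = 5.4684
lambda_2 * g_2 = 1.67 * 4.39 = 7.3313
lambda_3 * g_3 = 5.78 * -1.02 = -5.8956
lambda_4 * g_4 = 6.17 * 4.86 = 29.9862
Total violation = 5.4684 + 7.3313 + 5.8956 + 29.9862 = 48.6815


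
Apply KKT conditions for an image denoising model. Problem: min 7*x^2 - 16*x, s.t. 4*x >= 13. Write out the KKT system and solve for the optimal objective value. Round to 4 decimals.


Step 1: Try lambda = 0 (constraint inactive).
x_unc = 16/(2*7) = 1.1429
Check: 4*1.1429 = 4.5716 < 13 -- violated!
Step 2: Constraint must be active: 4*x = 13
x* = 13/4 = 3.25
lambda = (2*7*3.25 - 16)/4 = 7.375
Step 3: Compute optimal value.
f(x*) = 7*3.25^2 - 16*3.25 = 21.9375


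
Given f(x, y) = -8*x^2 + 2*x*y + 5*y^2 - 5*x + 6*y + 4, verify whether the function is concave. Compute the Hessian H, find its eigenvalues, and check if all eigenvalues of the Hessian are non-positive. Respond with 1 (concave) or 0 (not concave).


The Hessian of f(x,y) = -8*x^2 + 2*x*y + 5*y^2 - 5*x + 6*y + 4 is:
H = [[-16, 2], [2, 10]]
Trace = -16 + 10 = -6
Determinant = -16*10 - (2)^2 = -164
Discriminant = (-6)^2 - 4*-164 = 692.0
Eigenvalues: lambda_1 = -16.1529, lambda_2 = 10.1529
The function is not concave.

0


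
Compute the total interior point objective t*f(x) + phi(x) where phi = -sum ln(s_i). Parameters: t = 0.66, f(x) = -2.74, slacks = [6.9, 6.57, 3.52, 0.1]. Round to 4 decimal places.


Step 1: Compute log-barrier.
ln values: [1.9315, 1.8825, 1.2585, -2.3026]
phi = -(1.9315 + 1.8825 + 1.2585 - 2.3026) = -2.7699
Step 2: Compute augmented objective.
t*f(x) = 0.66*-2.74 = -1.8084
Total = -1.8084 - 2.7699 = -4.5783


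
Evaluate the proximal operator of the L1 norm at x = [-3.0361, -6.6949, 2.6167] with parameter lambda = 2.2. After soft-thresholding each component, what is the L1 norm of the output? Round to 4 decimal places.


Soft-thresholding with lambda = 2.2:
prox(-3.0361) = sign(-3.0361)*max(|-3.0361| - 2.2, 0) = -0.8361
prox(-6.6949) = sign(-6.6949)*max(|-6.6949| - 2.2, 0) = -4.4949
prox(2.6167) = sign(2.6167)*max(|2.6167| - 2.2, 0) = 0.4167
prox(x) = [-0.8361, -4.4949, 0.4167]
||prox(x)||_1 = 0.8361 + 4.4949 + 0.4167 = 5.7477


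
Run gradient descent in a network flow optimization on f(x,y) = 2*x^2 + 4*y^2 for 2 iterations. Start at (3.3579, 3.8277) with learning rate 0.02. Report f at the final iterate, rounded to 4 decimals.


Gradient descent on f(x,y) = 2*x^2 + 4*y^2.
Starting point: (3.3579, 3.8277), alpha = 0.02
Step 1: grad_x = 2*2*3.3579 = 13.4316, grad_y = 2*4*3.8277 = 30.6216
  x_1 = 3.3579 - 0.02*13.4316 = 3.0893
  y_1 = 3.8277 - 0.02*30.6216 = 3.2153
Step 2: grad_x = 2*2*3.0893 = 12.3571, grad_y = 2*4*3.2153 = 25.7221
  x_2 = 3.0893 - 0.02*12.3571 = 2.8421
  y_2 = 3.2153 - 0.02*25.7221 = 2.7008
f(2.8421, 2.7008) = 2*2.8421^2 + 4*2.7008^2 = 45.3332


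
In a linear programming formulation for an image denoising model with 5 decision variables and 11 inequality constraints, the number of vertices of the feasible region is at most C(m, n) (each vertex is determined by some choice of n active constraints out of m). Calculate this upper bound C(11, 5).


Each vertex corresponds to some choice of n active constraints out of m, so the number of vertices is at most C(m, n) = m! / (n!(m-n)!).
m = 11, n = 5
Numerator: 11 * 10 * 9 * 8 * 7
Denominator: 5! = 120
C(11, 5) = 462


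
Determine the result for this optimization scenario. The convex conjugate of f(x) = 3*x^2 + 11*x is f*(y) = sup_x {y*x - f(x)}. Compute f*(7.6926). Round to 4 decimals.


f*(y) = sup_x {y*x - a*x^2 - b*x} = sup_x {(y-b)*x - a*x^2}
FOC: (y - b) - 2a*x = 0 => x* = (y - b)/(2a)
x* = (7.6926 - 11)/(2*3) = -0.5512
f*(7.6926) = (y-b)^2/(4a) = (7.6926 - 11)^2/(4*3)
= 10.9389/12 = 0.9116


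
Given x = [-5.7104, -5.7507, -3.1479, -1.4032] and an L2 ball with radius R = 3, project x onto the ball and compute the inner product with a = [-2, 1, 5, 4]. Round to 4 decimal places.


Step 1: Compute ||x|| (intermediates to 6 decimals).
||x|| = sqrt((-5.7104)^2 + (-5.7507)^2 + (-3.1479)^2 + (-1.4032)^2) = 8.806672
Step 2: Project.
Since ||x|| > R, scale = R/||x|| = 3/8.806672 = 0.340651, proj(x) = scale * x
proj(x) = [-1.945253, -1.958982, -1.072335, -0.478001]
Step 3: Dot product.
a^T * proj(x) = -2*(-1.945253) + 1*(-1.958982) + 5*(-1.072335) + 4*(-0.478001) = -5.3422


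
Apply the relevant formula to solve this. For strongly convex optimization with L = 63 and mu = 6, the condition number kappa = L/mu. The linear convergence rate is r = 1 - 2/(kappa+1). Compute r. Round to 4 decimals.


Step 1: Compute the condition number.
kappa = L/mu = 63/6 = 10.5
Step 2: Compute the convergence rate.
r = 1 - 2/(kappa + 1) = 1 - 2*mu/(L + mu) = (L - mu)/(L + mu) = 57/69 = 0.8261


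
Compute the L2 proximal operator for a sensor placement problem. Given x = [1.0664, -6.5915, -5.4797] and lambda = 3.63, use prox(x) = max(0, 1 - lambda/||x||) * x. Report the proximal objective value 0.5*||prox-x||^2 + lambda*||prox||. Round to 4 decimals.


Step 1: Compute ||x||.
||x|| = 8.6378
Step 2: Compute scaling factor.
scale = max(0, 1 - 3.63/8.6378) = 0.5798
Step 3: prox(x) = [0.6183, -3.8215, -3.1769]
||prox(x)|| = 5.0078
Step 4: Proximal objective.
0.5*||prox-x||^2 = 6.5885
lambda*||prox|| = 18.1783
Total = 24.7669


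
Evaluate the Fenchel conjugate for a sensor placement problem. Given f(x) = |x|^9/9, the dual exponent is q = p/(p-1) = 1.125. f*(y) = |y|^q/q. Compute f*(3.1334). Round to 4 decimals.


The conjugate exponent q satisfies 1/p + 1/q = 1.
p = 9, so q = 9/(9 - 1) = 1.125
|y|^q = 3.1334^1.125 = 3.6142
f*(3.1334) = 3.6142 / 1.125 = 3.2127


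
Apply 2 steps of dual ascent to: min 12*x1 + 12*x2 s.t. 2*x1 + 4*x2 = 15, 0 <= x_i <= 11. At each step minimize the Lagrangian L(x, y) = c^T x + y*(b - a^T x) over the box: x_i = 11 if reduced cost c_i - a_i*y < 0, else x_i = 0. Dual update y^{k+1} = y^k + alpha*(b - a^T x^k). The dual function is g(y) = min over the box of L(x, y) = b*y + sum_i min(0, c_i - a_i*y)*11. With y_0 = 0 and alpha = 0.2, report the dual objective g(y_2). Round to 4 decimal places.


Dual ascent for LP: min 12*x1 + 12*x2, 2*x1 + 4*x2 = 15, 0 <= x_i <= 11
Step 1: y^k = 0.0, reduced costs: (12.0, 12.0)
  x^k = (0.0, 0.0), subgradient = b - a^T x = 15.0
  y^{k+1} = 0.0 + 0.2*15.0 = 3.0
Step 2: y^k = 3.0, reduced costs: (6.0, 0.0)
  x^k = (0.0, 0.0), subgradient = b - a^T x = 15.0
  y^{k+1} = 3.0 + 0.2*15.0 = 6.0
Dual objective at y_2 = 6.0: reduced costs (0.0, -12.0), box minimizer x = (0.0, 11.0)
g(y_2) = b*y + (c1 - a1*y)*x1 + (c2 - a2*y)*x2 = 15*6.0 + 0.0*0.0 + (-12.0)*11.0 = 90.0 + 0.0 - 132.0 = -42.0


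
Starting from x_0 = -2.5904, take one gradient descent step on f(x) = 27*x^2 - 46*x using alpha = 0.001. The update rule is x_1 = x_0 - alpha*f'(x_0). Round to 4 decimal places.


We compute the gradient at x_0 and apply the update.
f'(x) = 54*x - 46
f'(-2.5904) = 54*-2.5904 - 46 = -185.8816
x_1 = -2.5904 - 0.001*-185.8816 = -2.4045


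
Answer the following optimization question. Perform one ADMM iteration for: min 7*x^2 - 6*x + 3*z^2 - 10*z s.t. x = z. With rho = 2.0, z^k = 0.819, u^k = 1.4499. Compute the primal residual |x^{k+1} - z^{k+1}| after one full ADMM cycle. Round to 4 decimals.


ADMM iteration with rho = 2.0, z^k = 0.819, u^k = 1.4499
Step 1: x-update.
Minimize 7*x^2 - 6*x + (2.0/2)*(x - 0.819 + 1.4499)^2
FOC: (2*7 + 2.0)*x = 6 + 2.0*(0.819 - 1.4499)
x^{k+1} = 0.2961
Step 2: z-update.
Minimize 3*z^2 - 10*z + (2.0/2)*(0.2961 - z + 1.4499)^2
FOC: (2*3 + 2.0)*z = 10 + 2.0*(0.2961 + 1.4499)
z^{k+1} = 1.6865
Step 3: u-update.
u^{k+1} = 1.4499 + 0.2961 - 1.6865 = 0.0595
Step 4: Primal residual = |0.2961 - 1.6865| = 1.3904


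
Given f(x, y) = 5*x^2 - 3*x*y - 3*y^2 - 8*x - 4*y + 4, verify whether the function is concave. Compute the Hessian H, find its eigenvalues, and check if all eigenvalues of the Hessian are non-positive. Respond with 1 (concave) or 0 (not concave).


The Hessian of f(x,y) = 5*x^2 - 3*x*y - 3*y^2 - 8*x - 4*y + 4 is:
H = [[10, -3], [-3, -6]]
Trace = 10 - 6 = 4
Determinant = 10*-6 - (-3)^2 = -69
Discriminant = (4)^2 - 4*-69 = 292.0
Eigenvalues: lambda_1 = -6.544, lambda_2 = 10.544
The function is not concave.

0


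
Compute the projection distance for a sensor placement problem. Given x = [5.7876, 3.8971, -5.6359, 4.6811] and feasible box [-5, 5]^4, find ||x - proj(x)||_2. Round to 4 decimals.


Project each component onto [-5, 5].
clip(5.7876) = 5.0, clip(3.8971) = 3.8971, clip(-5.6359) = -5.0, clip(4.6811) = 4.6811
Projection = [5.0, 3.8971, -5.0, 4.6811]
Squared diffs: [0.6203, 0.0, 0.4044, 0.0]
Distance = sqrt(1.0247) = 1.0123


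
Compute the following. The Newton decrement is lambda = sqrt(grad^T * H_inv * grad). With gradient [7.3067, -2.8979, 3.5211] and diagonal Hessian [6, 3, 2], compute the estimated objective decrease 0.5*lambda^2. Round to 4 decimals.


Step 1: H is diagonal, so H^(-1) * g = [1.2178, -0.966, 1.7606].
Step 2: g^T H^(-1) g = sum_i g_i^2 / H_ii
  = (7.3067)^2/6 + (-2.8979)^2/3 + (3.5211)^2/2
  = 8.898 + 2.7993 + 6.1991 = 17.8963
Step 3: Objective decrease = 0.5 * g^T H^(-1) g = 8.9482


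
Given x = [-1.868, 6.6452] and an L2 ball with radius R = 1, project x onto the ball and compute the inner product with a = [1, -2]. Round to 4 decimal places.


Step 1: Compute ||x|| (intermediates to 6 decimals).
||x|| = sqrt((-1.868)^2 + 6.6452^2) = 6.902761
Step 2: Project.
Since ||x|| > R, scale = R/||x|| = 1/6.902761 = 0.14487, proj(x) = scale * x
proj(x) = [-0.270617, 0.96269]
Step 3: Dot product.
a^T * proj(x) = 1*(-0.270617) - 2*0.96269 = -2.196


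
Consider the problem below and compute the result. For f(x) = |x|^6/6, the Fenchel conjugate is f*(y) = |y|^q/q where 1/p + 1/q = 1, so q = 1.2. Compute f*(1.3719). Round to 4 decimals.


The conjugate exponent q satisfies 1/p + 1/q = 1.
p = 6, so q = 6/(6 - 1) = 1.2
|y|^q = 1.3719^1.2 = 1.4615
f*(1.3719) = 1.4615 / 1.2 = 1.2179


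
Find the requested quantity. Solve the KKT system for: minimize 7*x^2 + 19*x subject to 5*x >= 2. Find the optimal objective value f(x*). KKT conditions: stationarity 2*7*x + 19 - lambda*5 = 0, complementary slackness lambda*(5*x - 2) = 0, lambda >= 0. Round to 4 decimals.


Step 1: Try lambda = 0 (constraint inactive).
x_unc = -19/(2*7) = -1.3571
Check: 5*-1.3571 = -6.7855 < 2 -- violated!
Step 2: Constraint must be active: 5*x = 2
x* = 2/5 = 0.4
lambda = (2*7*0.4 + 19)/5 = 4.92
Step 3: Compute optimal value.
f(x*) = 7*0.4^2 + 19*0.4 = 8.72


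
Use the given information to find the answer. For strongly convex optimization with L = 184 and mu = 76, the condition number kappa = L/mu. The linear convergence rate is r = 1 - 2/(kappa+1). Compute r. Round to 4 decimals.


Step 1: Compute the condition number.
kappa = L/mu = 184/76 = 2.4211
Step 2: Compute the convergence rate.
r = 1 - 2/(kappa + 1) = 1 - 2*mu/(L + mu) = (L - mu)/(L + mu) = 108/260 = 0.4154


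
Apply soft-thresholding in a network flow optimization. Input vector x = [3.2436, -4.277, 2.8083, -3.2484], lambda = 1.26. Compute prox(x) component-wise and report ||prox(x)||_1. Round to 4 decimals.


Soft-thresholding with lambda = 1.26:
prox(3.2436) = sign(3.2436)*max(|3.2436| - 1.26, 0) = 1.9836
prox(-4.277) = sign(-4.277)*max(|-4.277| - 1.26, 0) = -3.017
prox(2.8083) = sign(2.8083)*max(|2.8083| - 1.26, 0) = 1.5483
prox(-3.2484) = sign(-3.2484)*max(|-3.2484| - 1.26, 0) = -1.9884
prox(x) = [1.9836, -3.017, 1.5483, -1.9884]
||prox(x)||_1 = 1.9836 + 3.017 + 1.5483 + 1.9884 = 8.5373


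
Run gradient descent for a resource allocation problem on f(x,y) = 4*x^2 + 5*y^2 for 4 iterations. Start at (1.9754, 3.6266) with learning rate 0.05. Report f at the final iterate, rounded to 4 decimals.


Gradient descent on f(x,y) = 4*x^2 + 5*y^2.
Starting point: (1.9754, 3.6266), alpha = 0.05
Step 1: grad_x = 2*4*1.9754 = 15.8032, grad_y = 2*5*3.6266 = 36.266
  x_1 = 1.9754 - 0.05*15.8032 = 1.1852
  y_1 = 3.6266 - 0.05*36.266 = 1.8133
Step 2: grad_x = 2*4*1.1852 = 9.4819, grad_y = 2*5*1.8133 = 18.133
  x_2 = 1.1852 - 0.05*9.4819 = 0.7111
  y_2 = 1.8133 - 0.05*18.133 = 0.9067
Step 3: grad_x = 2*4*0.7111 = 5.6892, grad_y = 2*5*0.9067 = 9.0665
  x_3 = 0.7111 - 0.05*5.6892 = 0.4267
  y_3 = 0.9067 - 0.05*9.0665 = 0.4533
Step 4: grad_x = 2*4*0.4267 = 3.4135, grad_y = 2*5*0.4533 = 4.5333
  x_4 = 0.4267 - 0.05*3.4135 = 0.256
  y_4 = 0.4533 - 0.05*4.5333 = 0.2267
f(0.256, 0.2267) = 4*0.256^2 + 5*0.2267^2 = 0.519


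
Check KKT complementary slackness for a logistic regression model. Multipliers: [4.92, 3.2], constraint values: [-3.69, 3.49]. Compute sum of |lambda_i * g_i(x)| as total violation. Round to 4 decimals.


KKT complementary slackness check:
lambda_1 * g_1 = 4.92 * -3.69 = -18.1548
lambda_2 * g_2 = 3.2 * 3.49 = 11.168
Total violation = 18.1548 + 11.168 = 29.3228


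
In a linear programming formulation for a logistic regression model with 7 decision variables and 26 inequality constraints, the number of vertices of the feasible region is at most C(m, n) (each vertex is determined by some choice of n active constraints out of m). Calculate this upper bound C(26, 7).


Each vertex corresponds to some choice of n active constraints out of m, so the number of vertices is at most C(m, n) = m! / (n!(m-n)!).
m = 26, n = 7
Numerator: 26 * 25 * 24 * 23 * 22 * 21 * 20
Denominator: 7! = 5040
C(26, 7) = 657800


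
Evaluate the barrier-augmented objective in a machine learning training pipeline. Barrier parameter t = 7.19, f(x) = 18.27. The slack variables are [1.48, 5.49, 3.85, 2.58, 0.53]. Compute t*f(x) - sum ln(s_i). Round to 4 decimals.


Step 1: Compute log-barrier.
ln values: [0.392, 1.7029, 1.3481, 0.9478, -0.6349]
phi = -(0.392 + 1.7029 + 1.3481 + 0.9478 - 0.6349) = -3.756
Step 2: Compute augmented objective.
t*f(x) = 7.19*18.27 = 131.3613
Total = 131.3613 - 3.756 = 127.6053


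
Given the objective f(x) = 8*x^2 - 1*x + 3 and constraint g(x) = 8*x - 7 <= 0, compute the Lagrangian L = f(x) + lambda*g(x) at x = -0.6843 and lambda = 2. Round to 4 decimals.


Step 1: Evaluate f(x).
f(-0.6843) = 8*(-0.6843)^2 - 1*(-0.6843) + 3 = 7.4304
Step 2: Evaluate g(x).
g(-0.6843) = 8*-0.6843 - 7 = -12.4744
Step 3: Compute Lagrangian.
L = 7.4304 + 2*-12.4744 = -17.5184


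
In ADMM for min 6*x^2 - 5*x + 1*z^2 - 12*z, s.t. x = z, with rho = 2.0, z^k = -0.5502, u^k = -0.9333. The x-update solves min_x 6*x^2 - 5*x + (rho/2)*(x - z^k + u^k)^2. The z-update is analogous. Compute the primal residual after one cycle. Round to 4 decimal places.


ADMM iteration with rho = 2.0, z^k = -0.5502, u^k = -0.9333
Step 1: x-update.
Minimize 6*x^2 - 5*x + (2.0/2)*(x + 0.5502 - 0.9333)^2
FOC: (2*6 + 2.0)*x = 5 + 2.0*(-0.5502 + 0.9333)
x^{k+1} = 0.4119
Step 2: z-update.
Minimize 1*z^2 - 12*z + (2.0/2)*(0.4119 - z - 0.9333)^2
FOC: (2*1 + 2.0)*z = 12 + 2.0*(0.4119 - 0.9333)
z^{k+1} = 2.7393
Step 3: u-update.
u^{k+1} = -0.9333 + 0.4119 - 2.7393 = -3.2607
Step 4: Primal residual = |0.4119 - 2.7393| = 2.3274


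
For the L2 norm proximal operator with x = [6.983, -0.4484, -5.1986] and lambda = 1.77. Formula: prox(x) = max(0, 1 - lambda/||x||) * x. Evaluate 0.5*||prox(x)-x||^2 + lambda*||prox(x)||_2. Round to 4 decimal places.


Step 1: Compute ||x||.
||x|| = 8.7172
Step 2: Compute scaling factor.
scale = max(0, 1 - 1.77/8.7172) = 0.797
Step 3: prox(x) = [5.5651, -0.3574, -4.143]
||prox(x)|| = 6.9472
Step 4: Proximal objective.
0.5*||prox-x||^2 = 1.5665
lambda*||prox|| = 12.2965
Total = 13.8629


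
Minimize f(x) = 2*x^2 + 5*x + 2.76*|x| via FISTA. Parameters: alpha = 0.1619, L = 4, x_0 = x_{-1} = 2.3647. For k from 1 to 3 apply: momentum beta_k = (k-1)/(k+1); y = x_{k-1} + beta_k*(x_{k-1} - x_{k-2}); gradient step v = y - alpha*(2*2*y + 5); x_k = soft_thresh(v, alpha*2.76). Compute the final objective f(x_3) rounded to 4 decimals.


FISTA on f(x) = 2*x^2 + 5*x + 2.76*|x|
L = 4, alpha = 0.1619
Iteration 1: beta = 0.0, y = 2.3647 + 0.0*(2.3647 - 2.3647) = 2.3647
  grad(y) = 14.4588, v = y - alpha*grad = 0.0238
  prox(v) = soft_thresh(0.0238, 0.4468) = 0.0
Iteration 2: beta = 0.3333, y = 0.0 + 0.3333*(0.0 - 2.3647) = -0.7882
  grad(y) = 1.8471, v = y - alpha*grad = -1.0873
  prox(v) = soft_thresh(-1.0873, 0.4468) = -0.6404
Iteration 3: beta = 0.5, y = -0.6404 + 0.5*(-0.6404 - 0.0) = -0.9606
  grad(y) = 1.1574, v = y - alpha*grad = -1.148
  prox(v) = soft_thresh(-1.148, 0.4468) = -0.7012
f(x_3) = 2*(-0.7012)^2 + 5*(-0.7012) + 2.76*|-0.7012| = -0.5873


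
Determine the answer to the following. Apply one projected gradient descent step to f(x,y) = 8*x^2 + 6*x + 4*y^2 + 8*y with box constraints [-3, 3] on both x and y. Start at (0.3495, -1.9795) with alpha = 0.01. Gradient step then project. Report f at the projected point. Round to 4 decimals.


Step 1: Compute gradient at (0.3495, -1.9795).
grad_x = 2*8*0.3495 + 6 = 11.592
grad_y = 2*4*-1.9795 + 8 = -7.836
Step 2: Gradient step.
x_raw = 0.3495 - 0.01*11.592 = 0.2336
y_raw = -1.9795 - 0.01*-7.836 = -1.9011
Step 3: Project onto [-3, 3].
x_proj = clip(0.2336) = 0.2336
y_proj = clip(-1.9011) = -1.9011
Step 4: Evaluate f.
f(0.2336, -1.9011) = 1.0862


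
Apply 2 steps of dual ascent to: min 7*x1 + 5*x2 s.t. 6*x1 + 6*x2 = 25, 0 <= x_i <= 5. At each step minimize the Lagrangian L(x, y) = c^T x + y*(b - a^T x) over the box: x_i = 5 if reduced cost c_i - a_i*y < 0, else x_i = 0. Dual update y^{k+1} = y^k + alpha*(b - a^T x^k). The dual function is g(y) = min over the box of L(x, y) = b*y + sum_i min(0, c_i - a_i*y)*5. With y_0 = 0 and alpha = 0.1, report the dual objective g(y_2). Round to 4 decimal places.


Dual ascent for LP: min 7*x1 + 5*x2, 6*x1 + 6*x2 = 25, 0 <= x_i <= 5
Step 1: y^k = 0.0, reduced costs: (7.0, 5.0)
  x^k = (0.0, 0.0), subgradient = b - a^T x = 25.0
  y^{k+1} = 0.0 + 0.1*25.0 = 2.5
Step 2: y^k = 2.5, reduced costs: (-8.0, -10.0)
  x^k = (5.0, 5.0), subgradient = b - a^T x = -35.0
  y^{k+1} = 2.5 + 0.1*-35.0 = -1.0
Dual objective at y_2 = -1.0: reduced costs (13.0, 11.0), box minimizer x = (0.0, 0.0)
g(y_2) = b*y + (c1 - a1*y)*x1 + (c2 - a2*y)*x2 = 25*(-1.0) + 13.0*0.0 + 11.0*0.0 = -25.0 + 0.0 + 0.0 = -25.0


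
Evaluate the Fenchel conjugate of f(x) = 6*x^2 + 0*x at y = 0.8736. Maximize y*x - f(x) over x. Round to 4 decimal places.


f*(y) = sup_x {y*x - a*x^2 - b*x} = sup_x {(y-b)*x - a*x^2}
FOC: (y - b) - 2a*x = 0 => x* = (y - b)/(2a)
x* = (0.8736 - 0)/(2*6) = 0.0728
f*(0.8736) = (y-b)^2/(4a) = (0.8736 - 0)^2/(4*6)
= 0.7632/24 = 0.0318


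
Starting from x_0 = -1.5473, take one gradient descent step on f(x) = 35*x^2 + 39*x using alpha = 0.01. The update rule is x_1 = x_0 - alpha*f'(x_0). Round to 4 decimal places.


We compute the gradient at x_0 and apply the update.
f'(x) = 70*x + 39
f'(-1.5473) = 70*-1.5473 + 39 = -69.311
x_1 = -1.5473 - 0.01*-69.311 = -0.8542


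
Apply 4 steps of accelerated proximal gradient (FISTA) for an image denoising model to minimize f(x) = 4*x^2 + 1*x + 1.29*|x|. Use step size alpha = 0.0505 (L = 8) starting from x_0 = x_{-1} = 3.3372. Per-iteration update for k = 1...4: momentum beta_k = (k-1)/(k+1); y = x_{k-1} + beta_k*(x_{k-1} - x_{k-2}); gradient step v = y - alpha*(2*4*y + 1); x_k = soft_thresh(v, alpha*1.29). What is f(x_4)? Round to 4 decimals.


FISTA on f(x) = 4*x^2 + 1*x + 1.29*|x|
L = 8, alpha = 0.0505
Iteration 1: beta = 0.0, y = 3.3372 + 0.0*(3.3372 - 3.3372) = 3.3372
  grad(y) = 27.6976, v = y - alpha*grad = 1.9385
  prox(v) = soft_thresh(1.9385, 0.0651) = 1.8733
Iteration 2: beta = 0.3333, y = 1.8733 + 0.3333*(1.8733 - 3.3372) = 1.3854
  grad(y) = 12.0829, v = y - alpha*grad = 0.7752
  prox(v) = soft_thresh(0.7752, 0.0651) = 0.71
Iteration 3: beta = 0.5, y = 0.71 + 0.5*(0.71 - 1.8733) = 0.1284
  grad(y) = 2.0271, v = y - alpha*grad = 0.026
  prox(v) = soft_thresh(0.026, 0.0651) = 0.0
Iteration 4: beta = 0.6, y = 0.0 + 0.6*(0.0 - 0.71) = -0.426
  grad(y) = -2.4082, v = y - alpha*grad = -0.3044
  prox(v) = soft_thresh(-0.3044, 0.0651) = -0.2393
f(x_4) = 4*(-0.2393)^2 + 1*(-0.2393) + 1.29*|-0.2393| = 0.2984


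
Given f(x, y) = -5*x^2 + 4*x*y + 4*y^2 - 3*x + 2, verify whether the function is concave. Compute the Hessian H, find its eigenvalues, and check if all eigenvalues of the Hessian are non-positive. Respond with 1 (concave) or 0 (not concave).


The Hessian of f(x,y) = -5*x^2 + 4*x*y + 4*y^2 - 3*x + 2 is:
H = [[-10, 4], [4, 8]]
Trace = -10 + 8 = -2
Determinant = -10*8 - (4)^2 = -96
Discriminant = (-2)^2 - 4*-96 = 388.0
Eigenvalues: lambda_1 = -10.8489, lambda_2 = 8.8489
The function is not concave.

0


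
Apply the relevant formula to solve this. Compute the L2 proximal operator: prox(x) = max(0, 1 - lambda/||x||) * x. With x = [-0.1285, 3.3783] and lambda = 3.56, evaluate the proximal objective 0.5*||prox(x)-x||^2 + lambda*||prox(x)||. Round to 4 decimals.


Step 1: Compute ||x||.
||x|| = 3.3807
Step 2: Compute scaling factor.
scale = max(0, 1 - 3.56/3.3807) = 0.0
Step 3: prox(x) = [-0.0, 0.0]
||prox(x)|| = 0.0
Step 4: Proximal objective.
0.5*||prox-x||^2 = 5.7147
lambda*||prox|| = 0.0
Total = 5.7147


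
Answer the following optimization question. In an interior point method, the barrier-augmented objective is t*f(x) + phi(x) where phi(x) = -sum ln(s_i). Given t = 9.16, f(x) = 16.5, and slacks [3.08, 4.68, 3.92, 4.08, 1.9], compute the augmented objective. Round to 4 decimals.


Step 1: Compute log-barrier.
ln values: [1.1249, 1.5433, 1.3661, 1.4061, 0.6419]
phi = -(1.1249 + 1.5433 + 1.3661 + 1.4061 + 0.6419) = -6.0823
Step 2: Compute augmented objective.
t*f(x) = 9.16*16.5 = 151.14
Total = 151.14 - 6.0823 = 145.0577


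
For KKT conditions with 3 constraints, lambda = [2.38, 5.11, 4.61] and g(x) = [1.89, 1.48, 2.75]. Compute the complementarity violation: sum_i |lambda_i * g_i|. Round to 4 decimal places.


KKT complementary slackness check:
lambda_1 * g_1 = 2.38 * 1.89 = 4.4982
lambda_2 * g_2 = 5.11 * 1.48 = 7.5628
lambda_3 * g_3 = 4.61 * 2.75 = 12.6775
Total violation = 4.4982 + 7.5628 + 12.6775 = 24.7385
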